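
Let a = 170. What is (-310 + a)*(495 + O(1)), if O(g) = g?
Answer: -69440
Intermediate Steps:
(-310 + a)*(495 + O(1)) = (-310 + 170)*(495 + 1) = -140*496 = -69440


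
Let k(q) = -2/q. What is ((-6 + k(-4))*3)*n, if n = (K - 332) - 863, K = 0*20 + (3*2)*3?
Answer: 38841/2 ≈ 19421.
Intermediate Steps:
K = 18 (K = 0 + 6*3 = 0 + 18 = 18)
n = -1177 (n = (18 - 332) - 863 = -314 - 863 = -1177)
((-6 + k(-4))*3)*n = ((-6 - 2/(-4))*3)*(-1177) = ((-6 - 2*(-¼))*3)*(-1177) = ((-6 + ½)*3)*(-1177) = -11/2*3*(-1177) = -33/2*(-1177) = 38841/2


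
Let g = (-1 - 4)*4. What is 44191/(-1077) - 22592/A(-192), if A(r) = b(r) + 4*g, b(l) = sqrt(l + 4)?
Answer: 137949701/591273 + 11296*I*sqrt(47)/1647 ≈ 233.31 + 47.02*I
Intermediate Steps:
g = -20 (g = -5*4 = -20)
b(l) = sqrt(4 + l)
A(r) = -80 + sqrt(4 + r) (A(r) = sqrt(4 + r) + 4*(-20) = sqrt(4 + r) - 80 = -80 + sqrt(4 + r))
44191/(-1077) - 22592/A(-192) = 44191/(-1077) - 22592/(-80 + sqrt(4 - 192)) = 44191*(-1/1077) - 22592/(-80 + sqrt(-188)) = -44191/1077 - 22592/(-80 + 2*I*sqrt(47))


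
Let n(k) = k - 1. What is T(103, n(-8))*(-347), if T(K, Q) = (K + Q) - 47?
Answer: -16309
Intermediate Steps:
n(k) = -1 + k
T(K, Q) = -47 + K + Q
T(103, n(-8))*(-347) = (-47 + 103 + (-1 - 8))*(-347) = (-47 + 103 - 9)*(-347) = 47*(-347) = -16309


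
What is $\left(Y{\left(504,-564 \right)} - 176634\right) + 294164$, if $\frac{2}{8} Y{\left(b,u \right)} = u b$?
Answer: $-1019494$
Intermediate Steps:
$Y{\left(b,u \right)} = 4 b u$ ($Y{\left(b,u \right)} = 4 u b = 4 b u$)
$\left(Y{\left(504,-564 \right)} - 176634\right) + 294164 = \left(4 \cdot 504 \left(-564\right) - 176634\right) + 294164 = \left(-1137024 - 176634\right) + 294164 = -1313658 + 294164 = -1019494$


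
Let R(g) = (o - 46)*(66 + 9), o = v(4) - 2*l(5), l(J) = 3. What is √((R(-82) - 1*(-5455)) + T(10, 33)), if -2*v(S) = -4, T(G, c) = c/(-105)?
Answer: 4*√130515/35 ≈ 41.288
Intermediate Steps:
T(G, c) = -c/105 (T(G, c) = c*(-1/105) = -c/105)
v(S) = 2 (v(S) = -½*(-4) = 2)
o = -4 (o = 2 - 2*3 = 2 - 6 = -4)
R(g) = -3750 (R(g) = (-4 - 46)*(66 + 9) = -50*75 = -3750)
√((R(-82) - 1*(-5455)) + T(10, 33)) = √((-3750 - 1*(-5455)) - 1/105*33) = √((-3750 + 5455) - 11/35) = √(1705 - 11/35) = √(59664/35) = 4*√130515/35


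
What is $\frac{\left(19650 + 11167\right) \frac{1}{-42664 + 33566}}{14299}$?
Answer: $- \frac{30817}{130092302} \approx -0.00023689$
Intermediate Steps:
$\frac{\left(19650 + 11167\right) \frac{1}{-42664 + 33566}}{14299} = \frac{30817}{-9098} \cdot \frac{1}{14299} = 30817 \left(- \frac{1}{9098}\right) \frac{1}{14299} = \left(- \frac{30817}{9098}\right) \frac{1}{14299} = - \frac{30817}{130092302}$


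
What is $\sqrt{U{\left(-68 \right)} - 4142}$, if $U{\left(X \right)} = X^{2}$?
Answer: $\sqrt{482} \approx 21.954$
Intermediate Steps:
$\sqrt{U{\left(-68 \right)} - 4142} = \sqrt{\left(-68\right)^{2} - 4142} = \sqrt{4624 - 4142} = \sqrt{482}$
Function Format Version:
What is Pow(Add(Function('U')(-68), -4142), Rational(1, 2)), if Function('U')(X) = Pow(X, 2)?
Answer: Pow(482, Rational(1, 2)) ≈ 21.954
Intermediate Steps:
Pow(Add(Function('U')(-68), -4142), Rational(1, 2)) = Pow(Add(Pow(-68, 2), -4142), Rational(1, 2)) = Pow(Add(4624, -4142), Rational(1, 2)) = Pow(482, Rational(1, 2))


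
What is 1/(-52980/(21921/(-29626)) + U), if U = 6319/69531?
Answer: 508063017/36378328842893 ≈ 1.3966e-5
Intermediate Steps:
U = 6319/69531 (U = 6319*(1/69531) = 6319/69531 ≈ 0.090880)
1/(-52980/(21921/(-29626)) + U) = 1/(-52980/(21921/(-29626)) + 6319/69531) = 1/(-52980/(21921*(-1/29626)) + 6319/69531) = 1/(-52980/(-21921/29626) + 6319/69531) = 1/(-52980*(-29626/21921) + 6319/69531) = 1/(523195160/7307 + 6319/69531) = 1/(36378328842893/508063017) = 508063017/36378328842893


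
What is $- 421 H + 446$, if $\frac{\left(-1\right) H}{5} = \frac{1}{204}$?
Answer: $\frac{93089}{204} \approx 456.32$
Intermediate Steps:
$H = - \frac{5}{204} \approx -0.02451$
$- 421 H + 446 = \left(-421\right) \left(- \frac{5}{204}\right) + 446 = \frac{2105}{204} + 446 = \frac{93089}{204}$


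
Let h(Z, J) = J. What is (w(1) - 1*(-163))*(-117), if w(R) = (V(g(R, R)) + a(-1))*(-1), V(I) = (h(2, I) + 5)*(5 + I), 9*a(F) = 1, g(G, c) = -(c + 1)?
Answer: -18005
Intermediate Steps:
g(G, c) = -1 - c (g(G, c) = -(1 + c) = -1 - c)
a(F) = 1/9 (a(F) = (1/9)*1 = 1/9)
V(I) = (5 + I)**2 (V(I) = (I + 5)*(5 + I) = (5 + I)*(5 + I) = (5 + I)**2)
w(R) = -136/9 - (-1 - R)**2 + 10*R (w(R) = ((25 + (-1 - R)**2 + 10*(-1 - R)) + 1/9)*(-1) = ((25 + (-1 - R)**2 + (-10 - 10*R)) + 1/9)*(-1) = ((15 + (-1 - R)**2 - 10*R) + 1/9)*(-1) = (136/9 + (-1 - R)**2 - 10*R)*(-1) = -136/9 - (-1 - R)**2 + 10*R)
(w(1) - 1*(-163))*(-117) = ((-145/9 - 1*1**2 + 8*1) - 1*(-163))*(-117) = ((-145/9 - 1*1 + 8) + 163)*(-117) = ((-145/9 - 1 + 8) + 163)*(-117) = (-82/9 + 163)*(-117) = (1385/9)*(-117) = -18005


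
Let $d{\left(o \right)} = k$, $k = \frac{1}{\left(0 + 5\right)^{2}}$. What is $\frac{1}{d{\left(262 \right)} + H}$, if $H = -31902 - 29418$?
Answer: $- \frac{25}{1532999} \approx -1.6308 \cdot 10^{-5}$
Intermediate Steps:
$H = -61320$
$k = \frac{1}{25}$ ($k = \frac{1}{5^{2}} = \frac{1}{25} \approx 0.04$)
$d{\left(o \right)} = \frac{1}{25}$
$\frac{1}{d{\left(262 \right)} + H} = \frac{1}{\frac{1}{25} - 61320} = \frac{1}{- \frac{1532999}{25}} = - \frac{25}{1532999}$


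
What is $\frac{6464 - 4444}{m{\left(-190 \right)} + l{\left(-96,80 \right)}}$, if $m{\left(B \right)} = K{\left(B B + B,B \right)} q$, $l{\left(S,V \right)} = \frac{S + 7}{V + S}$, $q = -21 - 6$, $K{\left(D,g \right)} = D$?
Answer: $- \frac{32320}{15513031} \approx -0.0020834$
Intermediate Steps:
$q = -27$
$l{\left(S,V \right)} = \frac{7 + S}{S + V}$
$m{\left(B \right)} = - 27 B - 27 B^{2}$ ($m{\left(B \right)} = \left(B B + B\right) \left(-27\right) = \left(B^{2} + B\right) \left(-27\right) = \left(B + B^{2}\right) \left(-27\right) = - 27 B - 27 B^{2}$)
$\frac{6464 - 4444}{m{\left(-190 \right)} + l{\left(-96,80 \right)}} = \frac{6464 - 4444}{\left(-27\right) \left(-190\right) \left(1 - 190\right) + \frac{7 - 96}{-96 + 80}} = \frac{2020}{\left(-27\right) \left(-190\right) \left(-189\right) + \frac{1}{-16} \left(-89\right)} = \frac{2020}{-969570 - - \frac{89}{16}} = \frac{2020}{-969570 + \frac{89}{16}} = \frac{2020}{- \frac{15513031}{16}} = 2020 \left(- \frac{16}{15513031}\right) = - \frac{32320}{15513031}$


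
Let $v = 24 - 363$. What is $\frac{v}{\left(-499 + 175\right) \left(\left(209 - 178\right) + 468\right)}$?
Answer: $\frac{113}{53892} \approx 0.0020968$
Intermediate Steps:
$v = -339$
$\frac{v}{\left(-499 + 175\right) \left(\left(209 - 178\right) + 468\right)} = - \frac{339}{\left(-499 + 175\right) \left(\left(209 - 178\right) + 468\right)} = - \frac{339}{\left(-324\right) \left(31 + 468\right)} = - \frac{339}{\left(-324\right) 499} = - \frac{339}{-161676} = \left(-339\right) \left(- \frac{1}{161676}\right) = \frac{113}{53892}$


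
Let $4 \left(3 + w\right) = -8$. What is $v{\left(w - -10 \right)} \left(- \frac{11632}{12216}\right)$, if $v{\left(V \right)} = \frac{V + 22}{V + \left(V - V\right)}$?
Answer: $- \frac{13086}{2545} \approx -5.1418$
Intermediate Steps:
$w = -5$ ($w = -3 + \frac{1}{4} \left(-8\right) = -3 - 2 = -5$)
$v{\left(V \right)} = \frac{22 + V}{V}$ ($v{\left(V \right)} = \frac{22 + V}{V + 0} = \frac{22 + V}{V}$)
$v{\left(w - -10 \right)} \left(- \frac{11632}{12216}\right) = \frac{22 - -5}{-5 - -10} \left(- \frac{11632}{12216}\right) = \frac{22 + \left(-5 + 10\right)}{-5 + 10} \left(\left(-11632\right) \frac{1}{12216}\right) = \frac{22 + 5}{5} \left(- \frac{1454}{1527}\right) = \frac{1}{5} \cdot 27 \left(- \frac{1454}{1527}\right) = \frac{27}{5} \left(- \frac{1454}{1527}\right) = - \frac{13086}{2545}$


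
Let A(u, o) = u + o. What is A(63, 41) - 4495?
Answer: -4391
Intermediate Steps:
A(u, o) = o + u
A(63, 41) - 4495 = (41 + 63) - 4495 = 104 - 4495 = -4391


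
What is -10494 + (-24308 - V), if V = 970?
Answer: -35772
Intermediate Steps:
-10494 + (-24308 - V) = -10494 + (-24308 - 1*970) = -10494 + (-24308 - 970) = -10494 - 25278 = -35772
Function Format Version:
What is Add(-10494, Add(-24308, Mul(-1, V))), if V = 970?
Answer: -35772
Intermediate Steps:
Add(-10494, Add(-24308, Mul(-1, V))) = Add(-10494, Add(-24308, Mul(-1, 970))) = Add(-10494, Add(-24308, -970)) = Add(-10494, -25278) = -35772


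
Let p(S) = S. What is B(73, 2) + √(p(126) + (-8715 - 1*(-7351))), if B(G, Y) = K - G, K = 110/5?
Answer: -51 + I*√1238 ≈ -51.0 + 35.185*I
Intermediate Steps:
K = 22 (K = 110*(⅕) = 22)
B(G, Y) = 22 - G
B(73, 2) + √(p(126) + (-8715 - 1*(-7351))) = (22 - 1*73) + √(126 + (-8715 - 1*(-7351))) = (22 - 73) + √(126 + (-8715 + 7351)) = -51 + √(126 - 1364) = -51 + √(-1238) = -51 + I*√1238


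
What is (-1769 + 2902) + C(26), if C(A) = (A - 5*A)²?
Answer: 11949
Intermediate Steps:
C(A) = 16*A² (C(A) = (-4*A)² = 16*A²)
(-1769 + 2902) + C(26) = (-1769 + 2902) + 16*26² = 1133 + 16*676 = 1133 + 10816 = 11949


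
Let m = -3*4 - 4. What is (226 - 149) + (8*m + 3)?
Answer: -48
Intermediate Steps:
m = -16 (m = -12 - 4 = -16)
(226 - 149) + (8*m + 3) = (226 - 149) + (8*(-16) + 3) = 77 + (-128 + 3) = 77 - 125 = -48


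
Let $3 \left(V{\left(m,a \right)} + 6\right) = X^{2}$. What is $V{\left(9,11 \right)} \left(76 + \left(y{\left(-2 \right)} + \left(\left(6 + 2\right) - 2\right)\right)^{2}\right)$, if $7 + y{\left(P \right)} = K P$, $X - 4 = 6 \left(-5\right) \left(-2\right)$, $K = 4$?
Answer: $\frac{640246}{3} \approx 2.1342 \cdot 10^{5}$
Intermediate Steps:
$X = 64$ ($X = 4 + 6 \left(-5\right) \left(-2\right) = 4 - -60 = 4 + 60 = 64$)
$V{\left(m,a \right)} = \frac{4078}{3}$ ($V{\left(m,a \right)} = -6 + \frac{64^{2}}{3} = -6 + \frac{1}{3} \cdot 4096 = -6 + \frac{4096}{3} = \frac{4078}{3}$)
$y{\left(P \right)} = -7 + 4 P$
$V{\left(9,11 \right)} \left(76 + \left(y{\left(-2 \right)} + \left(\left(6 + 2\right) - 2\right)\right)^{2}\right) = \frac{4078 \left(76 + \left(\left(-7 + 4 \left(-2\right)\right) + \left(\left(6 + 2\right) - 2\right)\right)^{2}\right)}{3} = \frac{4078 \left(76 + \left(\left(-7 - 8\right) + \left(8 - 2\right)\right)^{2}\right)}{3} = \frac{4078 \left(76 + \left(-15 + 6\right)^{2}\right)}{3} = \frac{4078 \left(76 + \left(-9\right)^{2}\right)}{3} = \frac{4078 \left(76 + 81\right)}{3} = \frac{4078}{3} \cdot 157 = \frac{640246}{3}$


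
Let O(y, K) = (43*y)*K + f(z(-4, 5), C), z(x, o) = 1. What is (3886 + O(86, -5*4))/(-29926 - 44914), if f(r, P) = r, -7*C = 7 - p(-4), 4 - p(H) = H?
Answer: 70073/74840 ≈ 0.93630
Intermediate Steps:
p(H) = 4 - H
C = ⅐ (C = -(7 - (4 - 1*(-4)))/7 = -(7 - (4 + 4))/7 = -(7 - 1*8)/7 = -(7 - 8)/7 = -⅐*(-1) = ⅐ ≈ 0.14286)
O(y, K) = 1 + 43*K*y (O(y, K) = (43*y)*K + 1 = 43*K*y + 1 = 1 + 43*K*y)
(3886 + O(86, -5*4))/(-29926 - 44914) = (3886 + (1 + 43*(-5*4)*86))/(-29926 - 44914) = (3886 + (1 + 43*(-20)*86))/(-74840) = (3886 + (1 - 73960))*(-1/74840) = (3886 - 73959)*(-1/74840) = -70073*(-1/74840) = 70073/74840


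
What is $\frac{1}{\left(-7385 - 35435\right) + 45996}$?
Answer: $\frac{1}{3176} \approx 0.00031486$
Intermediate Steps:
$\frac{1}{\left(-7385 - 35435\right) + 45996} = \frac{1}{-42820 + 45996} = \frac{1}{3176}$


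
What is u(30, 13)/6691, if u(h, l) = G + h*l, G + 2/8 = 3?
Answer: 1571/26764 ≈ 0.058698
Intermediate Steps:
G = 11/4 (G = -¼ + 3 = 11/4 ≈ 2.7500)
u(h, l) = 11/4 + h*l
u(30, 13)/6691 = (11/4 + 30*13)/6691 = (11/4 + 390)*(1/6691) = (1571/4)*(1/6691) = 1571/26764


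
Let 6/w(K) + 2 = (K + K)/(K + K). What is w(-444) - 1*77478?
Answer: -77484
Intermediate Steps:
w(K) = -6 (w(K) = 6/(-2 + (K + K)/(K + K)) = 6/(-2 + (2*K)/((2*K))) = 6/(-2 + (2*K)*(1/(2*K))) = 6/(-2 + 1) = 6/(-1) = 6*(-1) = -6)
w(-444) - 1*77478 = -6 - 1*77478 = -6 - 77478 = -77484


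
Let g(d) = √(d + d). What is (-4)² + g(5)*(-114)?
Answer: 16 - 114*√10 ≈ -344.50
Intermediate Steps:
g(d) = √2*√d (g(d) = √(2*d) = √2*√d)
(-4)² + g(5)*(-114) = (-4)² + (√2*√5)*(-114) = 16 + √10*(-114) = 16 - 114*√10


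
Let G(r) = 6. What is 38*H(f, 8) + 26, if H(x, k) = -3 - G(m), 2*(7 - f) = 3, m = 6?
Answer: -316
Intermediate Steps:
f = 11/2 (f = 7 - ½*3 = 7 - 3/2 = 11/2 ≈ 5.5000)
H(x, k) = -9 (H(x, k) = -3 - 1*6 = -3 - 6 = -9)
38*H(f, 8) + 26 = 38*(-9) + 26 = -342 + 26 = -316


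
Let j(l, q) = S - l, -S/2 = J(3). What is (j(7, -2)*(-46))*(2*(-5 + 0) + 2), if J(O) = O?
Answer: -4784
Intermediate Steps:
S = -6 (S = -2*3 = -6)
j(l, q) = -6 - l
(j(7, -2)*(-46))*(2*(-5 + 0) + 2) = ((-6 - 1*7)*(-46))*(2*(-5 + 0) + 2) = ((-6 - 7)*(-46))*(2*(-5) + 2) = (-13*(-46))*(-10 + 2) = 598*(-8) = -4784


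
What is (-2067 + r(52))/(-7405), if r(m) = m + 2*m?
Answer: 1911/7405 ≈ 0.25807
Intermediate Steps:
r(m) = 3*m
(-2067 + r(52))/(-7405) = (-2067 + 3*52)/(-7405) = (-2067 + 156)*(-1/7405) = -1911*(-1/7405) = 1911/7405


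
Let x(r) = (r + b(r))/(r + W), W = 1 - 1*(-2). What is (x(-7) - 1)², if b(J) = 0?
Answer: 9/16 ≈ 0.56250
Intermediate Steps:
W = 3 (W = 1 + 2 = 3)
x(r) = r/(3 + r) (x(r) = (r + 0)/(r + 3) = r/(3 + r))
(x(-7) - 1)² = (-7/(3 - 7) - 1)² = (-7/(-4) - 1)² = (-7*(-¼) - 1)² = (7/4 - 1)² = (¾)² = 9/16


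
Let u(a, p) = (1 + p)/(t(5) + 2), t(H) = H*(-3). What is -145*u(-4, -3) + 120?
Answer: 1270/13 ≈ 97.692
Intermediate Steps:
t(H) = -3*H
u(a, p) = -1/13 - p/13 (u(a, p) = (1 + p)/(-3*5 + 2) = (1 + p)/(-15 + 2) = (1 + p)/(-13) = (1 + p)*(-1/13) = -1/13 - p/13)
-145*u(-4, -3) + 120 = -145*(-1/13 - 1/13*(-3)) + 120 = -145*(-1/13 + 3/13) + 120 = -145*2/13 + 120 = -290/13 + 120 = 1270/13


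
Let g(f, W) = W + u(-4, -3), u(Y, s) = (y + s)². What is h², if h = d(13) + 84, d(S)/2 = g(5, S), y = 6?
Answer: 16384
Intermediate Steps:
u(Y, s) = (6 + s)²
g(f, W) = 9 + W (g(f, W) = W + (6 - 3)² = W + 3² = W + 9 = 9 + W)
d(S) = 18 + 2*S (d(S) = 2*(9 + S) = 18 + 2*S)
h = 128 (h = (18 + 2*13) + 84 = (18 + 26) + 84 = 44 + 84 = 128)
h² = 128² = 16384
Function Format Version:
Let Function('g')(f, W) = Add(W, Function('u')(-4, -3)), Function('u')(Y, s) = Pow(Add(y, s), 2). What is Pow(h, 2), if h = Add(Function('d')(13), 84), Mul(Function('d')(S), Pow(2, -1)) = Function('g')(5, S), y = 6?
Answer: 16384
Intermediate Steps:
Function('u')(Y, s) = Pow(Add(6, s), 2)
Function('g')(f, W) = Add(9, W) (Function('g')(f, W) = Add(W, Pow(Add(6, -3), 2)) = Add(W, Pow(3, 2)) = Add(W, 9) = Add(9, W))
Function('d')(S) = Add(18, Mul(2, S)) (Function('d')(S) = Mul(2, Add(9, S)) = Add(18, Mul(2, S)))
h = 128 (h = Add(Add(18, Mul(2, 13)), 84) = Add(Add(18, 26), 84) = Add(44, 84) = 128)
Pow(h, 2) = Pow(128, 2) = 16384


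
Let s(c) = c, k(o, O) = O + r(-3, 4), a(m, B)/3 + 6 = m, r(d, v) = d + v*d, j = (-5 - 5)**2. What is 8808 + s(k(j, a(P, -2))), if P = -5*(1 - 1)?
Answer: 8775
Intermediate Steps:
j = 100 (j = (-10)**2 = 100)
P = 0 (P = -5*0 = 0)
r(d, v) = d + d*v
a(m, B) = -18 + 3*m
k(o, O) = -15 + O (k(o, O) = O - 3*(1 + 4) = O - 3*5 = O - 15 = -15 + O)
8808 + s(k(j, a(P, -2))) = 8808 + (-15 + (-18 + 3*0)) = 8808 + (-15 + (-18 + 0)) = 8808 + (-15 - 18) = 8808 - 33 = 8775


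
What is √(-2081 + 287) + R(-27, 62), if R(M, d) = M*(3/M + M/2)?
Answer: 735/2 + I*√1794 ≈ 367.5 + 42.356*I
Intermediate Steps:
R(M, d) = M*(M/2 + 3/M) (R(M, d) = M*(3/M + M*(½)) = M*(3/M + M/2) = M*(M/2 + 3/M))
√(-2081 + 287) + R(-27, 62) = √(-2081 + 287) + (3 + (½)*(-27)²) = √(-1794) + (3 + (½)*729) = I*√1794 + (3 + 729/2) = I*√1794 + 735/2 = 735/2 + I*√1794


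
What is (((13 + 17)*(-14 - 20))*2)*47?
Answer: -95880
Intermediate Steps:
(((13 + 17)*(-14 - 20))*2)*47 = ((30*(-34))*2)*47 = -1020*2*47 = -2040*47 = -95880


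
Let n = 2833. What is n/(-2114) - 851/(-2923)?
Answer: -175185/167006 ≈ -1.0490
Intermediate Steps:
n/(-2114) - 851/(-2923) = 2833/(-2114) - 851/(-2923) = 2833*(-1/2114) - 851*(-1/2923) = -2833/2114 + 23/79 = -175185/167006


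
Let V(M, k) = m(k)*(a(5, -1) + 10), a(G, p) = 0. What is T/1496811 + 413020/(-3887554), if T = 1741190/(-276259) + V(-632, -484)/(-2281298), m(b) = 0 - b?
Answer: -97407799075170636747440/916815325976384157502377 ≈ -0.10625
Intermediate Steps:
m(b) = -b
V(M, k) = -10*k (V(M, k) = (-k)*(0 + 10) = -k*10 = -10*k)
T = -1986755179090/315114552091 (T = 1741190/(-276259) - 10*(-484)/(-2281298) = 1741190*(-1/276259) + 4840*(-1/2281298) = -1741190/276259 - 2420/1140649 = -1986755179090/315114552091 ≈ -6.3049)
T/1496811 + 413020/(-3887554) = -1986755179090/315114552091/1496811 + 413020/(-3887554) = -1986755179090/315114552091*1/1496811 + 413020*(-1/3887554) = -1986755179090/471666927829881801 - 206510/1943777 = -97407799075170636747440/916815325976384157502377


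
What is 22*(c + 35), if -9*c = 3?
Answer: 2288/3 ≈ 762.67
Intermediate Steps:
c = -⅓ (c = -⅑*3 = -⅓ ≈ -0.33333)
22*(c + 35) = 22*(-⅓ + 35) = 22*(104/3) = 2288/3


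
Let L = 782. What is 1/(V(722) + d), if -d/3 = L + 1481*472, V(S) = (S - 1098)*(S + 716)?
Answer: -1/2640130 ≈ -3.7877e-7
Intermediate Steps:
V(S) = (-1098 + S)*(716 + S)
d = -2099442 (d = -3*(782 + 1481*472) = -3*(782 + 699032) = -3*699814 = -2099442)
1/(V(722) + d) = 1/((-786168 + 722**2 - 382*722) - 2099442) = 1/((-786168 + 521284 - 275804) - 2099442) = 1/(-540688 - 2099442) = 1/(-2640130) = -1/2640130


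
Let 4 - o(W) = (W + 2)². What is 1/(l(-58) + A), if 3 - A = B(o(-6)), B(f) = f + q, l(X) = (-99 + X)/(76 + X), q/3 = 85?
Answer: -18/4477 ≈ -0.0040205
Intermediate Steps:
q = 255 (q = 3*85 = 255)
l(X) = (-99 + X)/(76 + X)
o(W) = 4 - (2 + W)² (o(W) = 4 - (W + 2)² = 4 - (2 + W)²)
B(f) = 255 + f (B(f) = f + 255 = 255 + f)
A = -240 (A = 3 - (255 + (4 - (2 - 6)²)) = 3 - (255 + (4 - 1*(-4)²)) = 3 - (255 + (4 - 1*16)) = 3 - (255 + (4 - 16)) = 3 - (255 - 12) = 3 - 1*243 = 3 - 243 = -240)
1/(l(-58) + A) = 1/((-99 - 58)/(76 - 58) - 240) = 1/(-157/18 - 240) = 1/(-4477/18) = -18/4477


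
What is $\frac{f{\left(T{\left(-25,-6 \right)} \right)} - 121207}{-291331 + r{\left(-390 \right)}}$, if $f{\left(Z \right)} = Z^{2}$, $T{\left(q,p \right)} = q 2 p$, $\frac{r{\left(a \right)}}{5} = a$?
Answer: $\frac{31207}{293281} \approx 0.10641$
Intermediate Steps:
$r{\left(a \right)} = 5 a$
$T{\left(q,p \right)} = 2 p q$ ($T{\left(q,p \right)} = 2 q p = 2 p q$)
$\frac{f{\left(T{\left(-25,-6 \right)} \right)} - 121207}{-291331 + r{\left(-390 \right)}} = \frac{\left(2 \left(-6\right) \left(-25\right)\right)^{2} - 121207}{-291331 + 5 \left(-390\right)} = \frac{300^{2} - 121207}{-291331 - 1950} = \frac{90000 - 121207}{-293281} = \left(-31207\right) \left(- \frac{1}{293281}\right) = \frac{31207}{293281}$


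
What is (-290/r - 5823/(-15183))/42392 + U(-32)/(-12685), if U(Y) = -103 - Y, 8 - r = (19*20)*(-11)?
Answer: 10646549231951/1899617395816560 ≈ 0.0056046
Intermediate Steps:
r = 4188 (r = 8 - 19*20*(-11) = 8 - 380*(-11) = 8 - 1*(-4180) = 8 + 4180 = 4188)
(-290/r - 5823/(-15183))/42392 + U(-32)/(-12685) = (-290/4188 - 5823/(-15183))/42392 + (-103 - 1*(-32))/(-12685) = (-290*1/4188 - 5823*(-1/15183))*(1/42392) + (-103 + 32)*(-1/12685) = (-145/2094 + 647/1687)*(1/42392) - 71*(-1/12685) = (1110203/3532578)*(1/42392) + 71/12685 = 1110203/149753046576 + 71/12685 = 10646549231951/1899617395816560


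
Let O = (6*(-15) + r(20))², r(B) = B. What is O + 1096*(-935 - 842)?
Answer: -1942692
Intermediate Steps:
O = 4900 (O = (6*(-15) + 20)² = (-90 + 20)² = (-70)² = 4900)
O + 1096*(-935 - 842) = 4900 + 1096*(-935 - 842) = 4900 + 1096*(-1777) = 4900 - 1947592 = -1942692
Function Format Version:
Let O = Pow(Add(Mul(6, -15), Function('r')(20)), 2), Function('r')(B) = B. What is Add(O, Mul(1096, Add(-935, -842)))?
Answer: -1942692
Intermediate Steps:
O = 4900 (O = Pow(Add(Mul(6, -15), 20), 2) = Pow(Add(-90, 20), 2) = Pow(-70, 2) = 4900)
Add(O, Mul(1096, Add(-935, -842))) = Add(4900, Mul(1096, Add(-935, -842))) = Add(4900, Mul(1096, -1777)) = Add(4900, -1947592) = -1942692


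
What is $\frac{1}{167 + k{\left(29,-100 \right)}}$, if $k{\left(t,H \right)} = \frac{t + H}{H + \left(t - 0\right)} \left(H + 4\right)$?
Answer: $\frac{1}{71} \approx 0.014085$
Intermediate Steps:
$k{\left(t,H \right)} = 4 + H$ ($k{\left(t,H \right)} = \frac{H + t}{H + \left(t + 0\right)} \left(4 + H\right) = \frac{H + t}{H + t} \left(4 + H\right) = 1 \left(4 + H\right) = 4 + H$)
$\frac{1}{167 + k{\left(29,-100 \right)}} = \frac{1}{167 + \left(4 - 100\right)} = \frac{1}{167 - 96} = \frac{1}{71}$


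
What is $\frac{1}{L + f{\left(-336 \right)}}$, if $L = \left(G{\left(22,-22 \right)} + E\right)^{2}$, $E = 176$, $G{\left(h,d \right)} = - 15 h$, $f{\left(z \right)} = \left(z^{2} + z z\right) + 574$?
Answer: $\frac{1}{250082} \approx 3.9987 \cdot 10^{-6}$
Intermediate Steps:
$f{\left(z \right)} = 574 + 2 z^{2}$ ($f{\left(z \right)} = \left(z^{2} + z^{2}\right) + 574 = 2 z^{2} + 574 = 574 + 2 z^{2}$)
$L = 23716$ ($L = \left(\left(-15\right) 22 + 176\right)^{2} = \left(-330 + 176\right)^{2} = \left(-154\right)^{2} = 23716$)
$\frac{1}{L + f{\left(-336 \right)}} = \frac{1}{23716 + \left(574 + 2 \left(-336\right)^{2}\right)} = \frac{1}{23716 + \left(574 + 2 \cdot 112896\right)} = \frac{1}{23716 + \left(574 + 225792\right)} = \frac{1}{23716 + 226366} = \frac{1}{250082}$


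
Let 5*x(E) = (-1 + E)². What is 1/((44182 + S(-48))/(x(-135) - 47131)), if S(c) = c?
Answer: -217159/220670 ≈ -0.98409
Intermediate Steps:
x(E) = (-1 + E)²/5
1/((44182 + S(-48))/(x(-135) - 47131)) = 1/((44182 - 48)/((-1 - 135)²/5 - 47131)) = 1/(44134/((⅕)*(-136)² - 47131)) = 1/(44134/((⅕)*18496 - 47131)) = 1/(44134/(18496/5 - 47131)) = 1/(44134/(-217159/5)) = 1/(44134*(-5/217159)) = 1/(-220670/217159) = -217159/220670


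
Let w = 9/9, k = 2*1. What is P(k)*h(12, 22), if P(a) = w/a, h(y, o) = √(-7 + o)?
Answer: √15/2 ≈ 1.9365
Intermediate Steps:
k = 2
w = 1 (w = 9*(⅑) = 1)
P(a) = 1/a
P(k)*h(12, 22) = √(-7 + 22)/2 = √15/2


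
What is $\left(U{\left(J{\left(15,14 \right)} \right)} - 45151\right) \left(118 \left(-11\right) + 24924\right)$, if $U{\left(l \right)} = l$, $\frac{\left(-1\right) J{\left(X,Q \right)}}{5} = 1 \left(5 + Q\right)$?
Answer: $-1068981996$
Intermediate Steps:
$J{\left(X,Q \right)} = -25 - 5 Q$ ($J{\left(X,Q \right)} = - 5 \cdot 1 \left(5 + Q\right) = - 5 \left(5 + Q\right) = -25 - 5 Q$)
$\left(U{\left(J{\left(15,14 \right)} \right)} - 45151\right) \left(118 \left(-11\right) + 24924\right) = \left(\left(-25 - 70\right) - 45151\right) \left(118 \left(-11\right) + 24924\right) = \left(\left(-25 - 70\right) - 45151\right) \left(-1298 + 24924\right) = \left(-95 - 45151\right) 23626 = \left(-45246\right) 23626 = -1068981996$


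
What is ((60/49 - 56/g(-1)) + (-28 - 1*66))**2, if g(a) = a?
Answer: 3247204/2401 ≈ 1352.4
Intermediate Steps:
((60/49 - 56/g(-1)) + (-28 - 1*66))**2 = ((60/49 - 56/(-1)) + (-28 - 1*66))**2 = ((60*(1/49) - 56*(-1)) + (-28 - 66))**2 = ((60/49 + 56) - 94)**2 = (2804/49 - 94)**2 = (-1802/49)**2 = 3247204/2401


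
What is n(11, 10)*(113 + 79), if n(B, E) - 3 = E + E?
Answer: 4416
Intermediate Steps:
n(B, E) = 3 + 2*E (n(B, E) = 3 + (E + E) = 3 + 2*E)
n(11, 10)*(113 + 79) = (3 + 2*10)*(113 + 79) = (3 + 20)*192 = 23*192 = 4416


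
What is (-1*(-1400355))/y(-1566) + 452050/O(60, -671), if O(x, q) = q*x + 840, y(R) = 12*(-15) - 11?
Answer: -5528833565/752922 ≈ -7343.2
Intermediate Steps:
y(R) = -191 (y(R) = -180 - 11 = -191)
O(x, q) = 840 + q*x
(-1*(-1400355))/y(-1566) + 452050/O(60, -671) = -1*(-1400355)/(-191) + 452050/(840 - 671*60) = 1400355*(-1/191) + 452050/(840 - 40260) = -1400355/191 + 452050/(-39420) = -1400355/191 + 452050*(-1/39420) = -1400355/191 - 45205/3942 = -5528833565/752922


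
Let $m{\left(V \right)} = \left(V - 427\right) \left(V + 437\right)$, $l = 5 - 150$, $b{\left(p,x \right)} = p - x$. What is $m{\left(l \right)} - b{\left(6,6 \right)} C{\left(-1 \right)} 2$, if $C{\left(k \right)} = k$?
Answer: $-167024$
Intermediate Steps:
$l = -145$
$m{\left(V \right)} = \left(-427 + V\right) \left(437 + V\right)$
$m{\left(l \right)} - b{\left(6,6 \right)} C{\left(-1 \right)} 2 = \left(-186599 + \left(-145\right)^{2} + 10 \left(-145\right)\right) - \left(6 - 6\right) \left(-1\right) 2 = \left(-186599 + 21025 - 1450\right) - \left(6 - 6\right) \left(-1\right) 2 = -167024 - 0 \left(-1\right) 2 = -167024 - 0 \cdot 2 = -167024 - 0 = -167024 + 0 = -167024$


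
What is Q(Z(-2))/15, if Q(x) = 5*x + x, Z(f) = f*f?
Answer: 8/5 ≈ 1.6000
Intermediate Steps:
Z(f) = f**2
Q(x) = 6*x
Q(Z(-2))/15 = (6*(-2)**2)/15 = (6*4)/15 = (1/15)*24 = 8/5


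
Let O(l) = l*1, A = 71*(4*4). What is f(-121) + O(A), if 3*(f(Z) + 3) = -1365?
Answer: 678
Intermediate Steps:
A = 1136 (A = 71*16 = 1136)
O(l) = l
f(Z) = -458 (f(Z) = -3 + (⅓)*(-1365) = -3 - 455 = -458)
f(-121) + O(A) = -458 + 1136 = 678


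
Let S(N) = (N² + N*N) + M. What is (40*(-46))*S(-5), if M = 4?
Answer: -99360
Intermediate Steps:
S(N) = 4 + 2*N² (S(N) = (N² + N*N) + 4 = (N² + N²) + 4 = 2*N² + 4 = 4 + 2*N²)
(40*(-46))*S(-5) = (40*(-46))*(4 + 2*(-5)²) = -1840*(4 + 2*25) = -1840*(4 + 50) = -1840*54 = -99360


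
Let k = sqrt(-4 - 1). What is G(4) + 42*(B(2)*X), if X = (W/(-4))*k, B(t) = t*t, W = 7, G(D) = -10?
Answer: -10 - 294*I*sqrt(5) ≈ -10.0 - 657.4*I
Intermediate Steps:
k = I*sqrt(5) (k = sqrt(-5) = I*sqrt(5) ≈ 2.2361*I)
B(t) = t**2
X = -7*I*sqrt(5)/4 (X = (7/(-4))*(I*sqrt(5)) = (7*(-1/4))*(I*sqrt(5)) = -7*I*sqrt(5)/4 ≈ -3.9131*I)
G(4) + 42*(B(2)*X) = -10 + 42*(2**2*(-7*I*sqrt(5)/4)) = -10 + 42*(4*(-7*I*sqrt(5)/4)) = -10 + 42*(-7*I*sqrt(5)) = -10 - 294*I*sqrt(5)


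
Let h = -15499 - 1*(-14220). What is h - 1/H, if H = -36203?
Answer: -46303636/36203 ≈ -1279.0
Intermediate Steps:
h = -1279 (h = -15499 + 14220 = -1279)
h - 1/H = -1279 - 1/(-36203) = -1279 - 1*(-1/36203) = -1279 + 1/36203 = -46303636/36203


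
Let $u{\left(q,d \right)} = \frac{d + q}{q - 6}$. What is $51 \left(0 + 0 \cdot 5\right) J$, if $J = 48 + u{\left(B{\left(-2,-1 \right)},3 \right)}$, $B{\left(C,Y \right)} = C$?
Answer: $0$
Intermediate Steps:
$u{\left(q,d \right)} = \frac{d + q}{-6 + q}$
$J = \frac{383}{8}$ ($J = 48 + \frac{3 - 2}{-6 - 2} = 48 + \frac{1}{-8} \cdot 1 = 48 - \frac{1}{8} = \frac{383}{8} \approx 47.875$)
$51 \left(0 + 0 \cdot 5\right) J = 51 \left(0 + 0 \cdot 5\right) \frac{383}{8} = 51 \left(0 + 0\right) \frac{383}{8} = 51 \cdot 0 \cdot \frac{383}{8} = 0 \cdot \frac{383}{8} = 0$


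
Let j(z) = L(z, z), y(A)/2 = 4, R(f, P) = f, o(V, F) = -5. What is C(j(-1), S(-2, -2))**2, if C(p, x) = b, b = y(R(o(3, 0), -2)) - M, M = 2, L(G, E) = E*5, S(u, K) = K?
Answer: 36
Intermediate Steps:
y(A) = 8 (y(A) = 2*4 = 8)
L(G, E) = 5*E
j(z) = 5*z
b = 6 (b = 8 - 1*2 = 8 - 2 = 6)
C(p, x) = 6
C(j(-1), S(-2, -2))**2 = 6**2 = 36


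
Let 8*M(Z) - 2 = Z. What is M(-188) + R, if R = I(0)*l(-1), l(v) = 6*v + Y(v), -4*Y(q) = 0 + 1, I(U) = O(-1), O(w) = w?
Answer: -17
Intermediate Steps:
I(U) = -1
Y(q) = -1/4 (Y(q) = -(0 + 1)/4 = -1/4*1 = -1/4)
M(Z) = 1/4 + Z/8
l(v) = -1/4 + 6*v (l(v) = 6*v - 1/4 = -1/4 + 6*v)
R = 25/4 (R = -(-1/4 + 6*(-1)) = -(-1/4 - 6) = -1*(-25/4) = 25/4 ≈ 6.2500)
M(-188) + R = (1/4 + (1/8)*(-188)) + 25/4 = (1/4 - 47/2) + 25/4 = -93/4 + 25/4 = -17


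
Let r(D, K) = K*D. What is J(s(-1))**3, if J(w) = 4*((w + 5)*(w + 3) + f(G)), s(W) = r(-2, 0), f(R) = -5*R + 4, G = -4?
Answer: 3796416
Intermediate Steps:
f(R) = 4 - 5*R
r(D, K) = D*K
s(W) = 0 (s(W) = -2*0 = 0)
J(w) = 96 + 4*(3 + w)*(5 + w) (J(w) = 4*((w + 5)*(w + 3) + (4 - 5*(-4))) = 4*((5 + w)*(3 + w) + (4 + 20)) = 4*((3 + w)*(5 + w) + 24) = 4*(24 + (3 + w)*(5 + w)) = 96 + 4*(3 + w)*(5 + w))
J(s(-1))**3 = (156 + 4*0**2 + 32*0)**3 = (156 + 4*0 + 0)**3 = (156 + 0 + 0)**3 = 156**3 = 3796416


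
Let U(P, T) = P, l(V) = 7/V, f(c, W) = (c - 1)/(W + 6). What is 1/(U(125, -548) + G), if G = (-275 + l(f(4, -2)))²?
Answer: 9/636334 ≈ 1.4144e-5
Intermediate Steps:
f(c, W) = (-1 + c)/(6 + W)
G = 635209/9 (G = (-275 + 7/(((-1 + 4)/(6 - 2))))² = (-275 + 7/((3/4)))² = (-275 + 7/(((¼)*3)))² = (-275 + 7/(¾))² = (-275 + 7*(4/3))² = (-275 + 28/3)² = (-797/3)² = 635209/9 ≈ 70579.)
1/(U(125, -548) + G) = 1/(125 + 635209/9) = 1/(636334/9) = 9/636334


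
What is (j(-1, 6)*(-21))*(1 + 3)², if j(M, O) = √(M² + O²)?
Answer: -336*√37 ≈ -2043.8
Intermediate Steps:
(j(-1, 6)*(-21))*(1 + 3)² = (√((-1)² + 6²)*(-21))*(1 + 3)² = (√(1 + 36)*(-21))*4² = (√37*(-21))*16 = -21*√37*16 = -336*√37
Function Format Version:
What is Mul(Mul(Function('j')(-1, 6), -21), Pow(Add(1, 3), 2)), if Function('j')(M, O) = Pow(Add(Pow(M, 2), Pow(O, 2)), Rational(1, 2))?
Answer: Mul(-336, Pow(37, Rational(1, 2))) ≈ -2043.8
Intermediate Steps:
Mul(Mul(Function('j')(-1, 6), -21), Pow(Add(1, 3), 2)) = Mul(Mul(Pow(Add(Pow(-1, 2), Pow(6, 2)), Rational(1, 2)), -21), Pow(Add(1, 3), 2)) = Mul(Mul(Pow(Add(1, 36), Rational(1, 2)), -21), Pow(4, 2)) = Mul(Mul(Pow(37, Rational(1, 2)), -21), 16) = Mul(Mul(-21, Pow(37, Rational(1, 2))), 16) = Mul(-336, Pow(37, Rational(1, 2)))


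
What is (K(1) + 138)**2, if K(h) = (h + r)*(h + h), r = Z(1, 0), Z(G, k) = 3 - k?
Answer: 21316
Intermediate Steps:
r = 3 (r = 3 - 1*0 = 3 + 0 = 3)
K(h) = 2*h*(3 + h) (K(h) = (h + 3)*(h + h) = (3 + h)*(2*h) = 2*h*(3 + h))
(K(1) + 138)**2 = (2*1*(3 + 1) + 138)**2 = (2*1*4 + 138)**2 = (8 + 138)**2 = 146**2 = 21316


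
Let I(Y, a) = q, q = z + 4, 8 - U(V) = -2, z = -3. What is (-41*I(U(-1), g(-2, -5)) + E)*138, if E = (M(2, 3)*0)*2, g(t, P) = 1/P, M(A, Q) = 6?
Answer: -5658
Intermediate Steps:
U(V) = 10 (U(V) = 8 - 1*(-2) = 8 + 2 = 10)
E = 0 (E = (6*0)*2 = 0*2 = 0)
q = 1 (q = -3 + 4 = 1)
I(Y, a) = 1
(-41*I(U(-1), g(-2, -5)) + E)*138 = (-41*1 + 0)*138 = (-41 + 0)*138 = -41*138 = -5658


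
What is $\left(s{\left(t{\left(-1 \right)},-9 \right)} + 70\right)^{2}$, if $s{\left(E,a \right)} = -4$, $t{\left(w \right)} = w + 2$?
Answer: $4356$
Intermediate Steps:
$t{\left(w \right)} = 2 + w$
$\left(s{\left(t{\left(-1 \right)},-9 \right)} + 70\right)^{2} = \left(-4 + 70\right)^{2} = 66^{2} = 4356$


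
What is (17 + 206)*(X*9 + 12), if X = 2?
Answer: 6690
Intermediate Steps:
(17 + 206)*(X*9 + 12) = (17 + 206)*(2*9 + 12) = 223*(18 + 12) = 223*30 = 6690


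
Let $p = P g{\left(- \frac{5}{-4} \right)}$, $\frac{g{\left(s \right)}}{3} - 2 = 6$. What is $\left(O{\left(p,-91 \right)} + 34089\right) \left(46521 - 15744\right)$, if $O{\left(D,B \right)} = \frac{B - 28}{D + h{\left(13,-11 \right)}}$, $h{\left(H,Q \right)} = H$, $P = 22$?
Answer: $\frac{567590357310}{541} \approx 1.0492 \cdot 10^{9}$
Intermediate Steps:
$g{\left(s \right)} = 24$ ($g{\left(s \right)} = 6 + 3 \cdot 6 = 6 + 18 = 24$)
$p = 528$ ($p = 22 \cdot 24 = 528$)
$O{\left(D,B \right)} = \frac{-28 + B}{13 + D}$ ($O{\left(D,B \right)} = \frac{B - 28}{D + 13} = \frac{-28 + B}{13 + D}$)
$\left(O{\left(p,-91 \right)} + 34089\right) \left(46521 - 15744\right) = \left(\frac{-28 - 91}{13 + 528} + 34089\right) \left(46521 - 15744\right) = \left(\frac{1}{541} \left(-119\right) + 34089\right) 30777 = \left(- \frac{119}{541} + 34089\right) 30777 = \frac{18442030}{541} \cdot 30777 = \frac{567590357310}{541}$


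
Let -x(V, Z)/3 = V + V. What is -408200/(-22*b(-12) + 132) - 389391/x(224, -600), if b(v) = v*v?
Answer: 144234323/340032 ≈ 424.18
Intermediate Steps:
b(v) = v**2
x(V, Z) = -6*V (x(V, Z) = -3*(V + V) = -6*V)
-408200/(-22*b(-12) + 132) - 389391/x(224, -600) = -408200/(-22*(-12)**2 + 132) - 389391/((-6*224)) = -408200/(-22*144 + 132) - 389391/(-1344) = -408200/(-3168 + 132) - 389391*(-1/1344) = -408200/(-3036) + 129797/448 = -408200*(-1/3036) + 129797/448 = 102050/759 + 129797/448 = 144234323/340032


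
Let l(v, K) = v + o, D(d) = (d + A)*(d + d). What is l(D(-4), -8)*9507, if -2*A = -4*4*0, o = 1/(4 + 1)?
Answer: 1530627/5 ≈ 3.0613e+5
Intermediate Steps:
o = ⅕ (o = 1/5 = ⅕ ≈ 0.20000)
A = 0 (A = -(-4*4)*0/2 = -(-8)*0 = -½*0 = 0)
D(d) = 2*d² (D(d) = (d + 0)*(d + d) = d*(2*d) = 2*d²)
l(v, K) = ⅕ + v (l(v, K) = v + ⅕ = ⅕ + v)
l(D(-4), -8)*9507 = (⅕ + 2*(-4)²)*9507 = (⅕ + 2*16)*9507 = (⅕ + 32)*9507 = (161/5)*9507 = 1530627/5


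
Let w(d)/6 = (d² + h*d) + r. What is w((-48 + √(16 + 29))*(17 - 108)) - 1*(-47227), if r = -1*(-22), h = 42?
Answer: 117860509 - 14378364*√5 ≈ 8.5710e+7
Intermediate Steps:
r = 22
w(d) = 132 + 6*d² + 252*d (w(d) = 6*((d² + 42*d) + 22) = 6*(22 + d² + 42*d) = 132 + 6*d² + 252*d)
w((-48 + √(16 + 29))*(17 - 108)) - 1*(-47227) = (132 + 6*((-48 + √(16 + 29))*(17 - 108))² + 252*((-48 + √(16 + 29))*(17 - 108))) - 1*(-47227) = (132 + 6*((-48 + √45)*(-91))² + 252*((-48 + √45)*(-91))) + 47227 = (132 + 6*((-48 + 3*√5)*(-91))² + 252*((-48 + 3*√5)*(-91))) + 47227 = (132 + 6*(4368 - 273*√5)² + 252*(4368 - 273*√5)) + 47227 = (132 + 6*(4368 - 273*√5)² + (1100736 - 68796*√5)) + 47227 = (1100868 - 68796*√5 + 6*(4368 - 273*√5)²) + 47227 = 1148095 - 68796*√5 + 6*(4368 - 273*√5)²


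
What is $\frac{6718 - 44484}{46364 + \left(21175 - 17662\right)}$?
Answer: $- \frac{37766}{49877} \approx -0.75718$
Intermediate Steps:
$\frac{6718 - 44484}{46364 + \left(21175 - 17662\right)} = - \frac{37766}{46364 + 3513} = - \frac{37766}{49877}$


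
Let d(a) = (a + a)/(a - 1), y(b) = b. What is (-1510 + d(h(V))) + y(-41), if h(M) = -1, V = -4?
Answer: -1550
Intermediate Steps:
d(a) = 2*a/(-1 + a) (d(a) = (2*a)/(-1 + a) = 2*a/(-1 + a))
(-1510 + d(h(V))) + y(-41) = (-1510 + 2*(-1)/(-1 - 1)) - 41 = (-1510 + 2*(-1)/(-2)) - 41 = (-1510 + 2*(-1)*(-½)) - 41 = (-1510 + 1) - 41 = -1509 - 41 = -1550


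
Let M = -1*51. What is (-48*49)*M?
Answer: 119952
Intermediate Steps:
M = -51
(-48*49)*M = -48*49*(-51) = -2352*(-51) = 119952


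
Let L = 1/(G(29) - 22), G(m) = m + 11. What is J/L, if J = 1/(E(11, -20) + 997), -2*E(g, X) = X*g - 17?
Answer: 36/2231 ≈ 0.016136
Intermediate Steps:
G(m) = 11 + m
E(g, X) = 17/2 - X*g/2 (E(g, X) = -(X*g - 17)/2 = -(-17 + X*g)/2 = 17/2 - X*g/2)
L = 1/18 (L = 1/((11 + 29) - 22) = 1/(40 - 22) = 1/18 ≈ 0.055556)
J = 2/2231 (J = 1/((17/2 - ½*(-20)*11) + 997) = 1/((17/2 + 110) + 997) = 1/(237/2 + 997) = 1/(2231/2) = 2/2231 ≈ 0.00089646)
J/L = 2/(2231*(1/18)) = (2/2231)*18 = 36/2231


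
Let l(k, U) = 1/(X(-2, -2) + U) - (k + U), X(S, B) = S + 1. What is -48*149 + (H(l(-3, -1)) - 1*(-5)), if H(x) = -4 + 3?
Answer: -7148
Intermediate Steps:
X(S, B) = 1 + S
l(k, U) = 1/(-1 + U) - U - k (l(k, U) = 1/((1 - 2) + U) - (k + U) = 1/(-1 + U) - (U + k) = 1/(-1 + U) + (-U - k) = 1/(-1 + U) - U - k)
H(x) = -1
-48*149 + (H(l(-3, -1)) - 1*(-5)) = -48*149 + (-1 - 1*(-5)) = -7152 + (-1 + 5) = -7152 + 4 = -7148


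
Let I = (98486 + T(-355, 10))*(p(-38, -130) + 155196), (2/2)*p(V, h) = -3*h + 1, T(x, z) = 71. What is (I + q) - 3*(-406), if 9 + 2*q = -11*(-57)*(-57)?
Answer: 15334171303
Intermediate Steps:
p(V, h) = 1 - 3*h (p(V, h) = -3*h + 1 = 1 - 3*h)
I = 15334187959 (I = (98486 + 71)*((1 - 3*(-130)) + 155196) = 98557*((1 + 390) + 155196) = 98557*(391 + 155196) = 98557*155587 = 15334187959)
q = -17874 (q = -9/2 + (-11*(-57)*(-57))/2 = -9/2 + (627*(-57))/2 = -9/2 + (½)*(-35739) = -9/2 - 35739/2 = -17874)
(I + q) - 3*(-406) = (15334187959 - 17874) - 3*(-406) = 15334170085 + 1218 = 15334171303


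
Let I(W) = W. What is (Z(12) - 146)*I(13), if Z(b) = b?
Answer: -1742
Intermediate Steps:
(Z(12) - 146)*I(13) = (12 - 146)*13 = -134*13 = -1742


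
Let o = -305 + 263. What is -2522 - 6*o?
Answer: -2270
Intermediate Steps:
o = -42
-2522 - 6*o = -2522 - 6*(-42) = -2522 + 252 = -2270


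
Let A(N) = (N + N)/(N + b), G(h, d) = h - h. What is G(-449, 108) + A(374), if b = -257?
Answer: 748/117 ≈ 6.3932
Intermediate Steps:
G(h, d) = 0
A(N) = 2*N/(-257 + N) (A(N) = (N + N)/(N - 257) = (2*N)/(-257 + N) = 2*N/(-257 + N))
G(-449, 108) + A(374) = 0 + 2*374/(-257 + 374) = 0 + 2*374/117 = 0 + 2*374*(1/117) = 0 + 748/117 = 748/117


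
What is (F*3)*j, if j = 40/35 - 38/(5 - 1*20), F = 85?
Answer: 6562/7 ≈ 937.43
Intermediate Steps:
j = 386/105 (j = 40*(1/35) - 38/(5 - 20) = 8/7 - 38/(-15) = 8/7 - 38*(-1/15) = 8/7 + 38/15 = 386/105 ≈ 3.6762)
(F*3)*j = (85*3)*(386/105) = 255*(386/105) = 6562/7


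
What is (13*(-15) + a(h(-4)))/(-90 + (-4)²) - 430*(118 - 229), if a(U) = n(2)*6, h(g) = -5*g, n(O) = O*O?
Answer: 3532191/74 ≈ 47732.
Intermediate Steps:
n(O) = O²
a(U) = 24 (a(U) = 2²*6 = 4*6 = 24)
(13*(-15) + a(h(-4)))/(-90 + (-4)²) - 430*(118 - 229) = (13*(-15) + 24)/(-90 + (-4)²) - 430*(118 - 229) = (-195 + 24)/(-90 + 16) - 430*(-111) = -171/(-74) + 47730 = -171*(-1/74) + 47730 = 171/74 + 47730 = 3532191/74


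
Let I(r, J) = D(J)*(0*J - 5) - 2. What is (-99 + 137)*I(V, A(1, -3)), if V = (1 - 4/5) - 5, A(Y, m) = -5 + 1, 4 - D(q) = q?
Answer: -1596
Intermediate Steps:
D(q) = 4 - q
A(Y, m) = -4
V = -24/5 (V = (1 - 4*⅕) - 5 = (1 - ⅘) - 5 = ⅕ - 5 = -24/5 ≈ -4.8000)
I(r, J) = -22 + 5*J (I(r, J) = (4 - J)*(0*J - 5) - 2 = (4 - J)*(0 - 5) - 2 = (4 - J)*(-5) - 2 = (-20 + 5*J) - 2 = -22 + 5*J)
(-99 + 137)*I(V, A(1, -3)) = (-99 + 137)*(-22 + 5*(-4)) = 38*(-22 - 20) = 38*(-42) = -1596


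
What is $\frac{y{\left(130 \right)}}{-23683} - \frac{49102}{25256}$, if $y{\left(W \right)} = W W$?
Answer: $- \frac{72259503}{27188084} \approx -2.6578$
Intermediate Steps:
$y{\left(W \right)} = W^{2}$
$\frac{y{\left(130 \right)}}{-23683} - \frac{49102}{25256} = \frac{130^{2}}{-23683} - \frac{49102}{25256} = 16900 \left(- \frac{1}{23683}\right) - \frac{24551}{12628} = - \frac{16900}{23683} - \frac{24551}{12628} = - \frac{72259503}{27188084}$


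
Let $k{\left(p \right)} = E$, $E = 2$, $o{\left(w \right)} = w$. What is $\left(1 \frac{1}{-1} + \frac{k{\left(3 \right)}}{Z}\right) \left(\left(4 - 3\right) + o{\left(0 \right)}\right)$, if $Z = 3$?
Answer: $- \frac{1}{3} \approx -0.33333$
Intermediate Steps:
$k{\left(p \right)} = 2$
$\left(1 \frac{1}{-1} + \frac{k{\left(3 \right)}}{Z}\right) \left(\left(4 - 3\right) + o{\left(0 \right)}\right) = \left(1 \frac{1}{-1} + \frac{2}{3}\right) \left(\left(4 - 3\right) + 0\right) = \left(1 \left(-1\right) + 2 \cdot \frac{1}{3}\right) \left(\left(4 - 3\right) + 0\right) = \left(-1 + \frac{2}{3}\right) \left(1 + 0\right) = \left(- \frac{1}{3}\right) 1 = - \frac{1}{3}$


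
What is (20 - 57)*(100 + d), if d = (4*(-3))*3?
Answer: -2368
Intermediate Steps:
d = -36 (d = -12*3 = -36)
(20 - 57)*(100 + d) = (20 - 57)*(100 - 36) = -37*64 = -2368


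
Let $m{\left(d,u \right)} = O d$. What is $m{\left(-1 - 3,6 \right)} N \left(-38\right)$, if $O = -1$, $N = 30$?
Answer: $-4560$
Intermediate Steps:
$m{\left(d,u \right)} = - d$
$m{\left(-1 - 3,6 \right)} N \left(-38\right) = - (-1 - 3) 30 \left(-38\right) = \left(-1\right) \left(-4\right) 30 \left(-38\right) = 4 \cdot 30 \left(-38\right) = 120 \left(-38\right) = -4560$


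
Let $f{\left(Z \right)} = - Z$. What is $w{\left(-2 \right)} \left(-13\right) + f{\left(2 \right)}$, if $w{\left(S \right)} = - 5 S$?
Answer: $-132$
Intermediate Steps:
$w{\left(-2 \right)} \left(-13\right) + f{\left(2 \right)} = \left(-5\right) \left(-2\right) \left(-13\right) - 2 = 10 \left(-13\right) - 2 = -130 - 2 = -132$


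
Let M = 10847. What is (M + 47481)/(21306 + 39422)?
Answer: 7291/7591 ≈ 0.96048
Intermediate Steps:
(M + 47481)/(21306 + 39422) = (10847 + 47481)/(21306 + 39422) = 58328/60728 = 58328*(1/60728) = 7291/7591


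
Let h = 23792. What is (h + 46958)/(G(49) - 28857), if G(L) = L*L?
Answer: -35375/13228 ≈ -2.6743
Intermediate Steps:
G(L) = L²
(h + 46958)/(G(49) - 28857) = (23792 + 46958)/(49² - 28857) = 70750/(2401 - 28857) = 70750/(-26456) = 70750*(-1/26456) = -35375/13228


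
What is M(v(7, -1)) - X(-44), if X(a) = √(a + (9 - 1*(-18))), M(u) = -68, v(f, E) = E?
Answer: -68 - I*√17 ≈ -68.0 - 4.1231*I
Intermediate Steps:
X(a) = √(27 + a) (X(a) = √(a + (9 + 18)) = √(a + 27) = √(27 + a))
M(v(7, -1)) - X(-44) = -68 - √(27 - 44) = -68 - √(-17) = -68 - I*√17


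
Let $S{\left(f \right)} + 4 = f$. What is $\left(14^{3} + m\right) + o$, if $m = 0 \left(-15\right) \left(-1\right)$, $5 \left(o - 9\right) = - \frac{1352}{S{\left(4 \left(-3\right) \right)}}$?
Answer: $\frac{27699}{10} \approx 2769.9$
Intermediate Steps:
$S{\left(f \right)} = -4 + f$
$o = \frac{259}{10}$ ($o = 9 + \frac{\left(-1352\right) \frac{1}{-4 + 4 \left(-3\right)}}{5} = 9 + \frac{\left(-1352\right) \frac{1}{-4 - 12}}{5} = 9 + \frac{\left(-1352\right) \frac{1}{-16}}{5} = 9 + \frac{\left(-1352\right) \left(- \frac{1}{16}\right)}{5} = 9 + \frac{1}{5} \cdot \frac{169}{2} = 9 + \frac{169}{10} = \frac{259}{10} \approx 25.9$)
$m = 0$ ($m = 0 \left(-1\right) = 0$)
$\left(14^{3} + m\right) + o = \left(14^{3} + 0\right) + \frac{259}{10} = \left(2744 + 0\right) + \frac{259}{10} = 2744 + \frac{259}{10} = \frac{27699}{10}$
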